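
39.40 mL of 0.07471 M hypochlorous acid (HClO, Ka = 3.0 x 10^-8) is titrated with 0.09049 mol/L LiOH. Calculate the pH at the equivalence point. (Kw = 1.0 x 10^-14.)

10.07

n(HClO) = 0.07471 x 0.03940 = 0.002944 mol; V(LiOH) at equivalence = 0.002944/0.09049 = 0.03253 L.
At equivalence all the acid is converted to ClO-; total volume = 0.03940 + 0.03253 = 0.07193 L, so [ClO-] = 0.002944/0.07193 = 0.04092 M.
Kb = Kw/Ka = 1.0e-14 / 3.0 x 10^-8 = 3.33e-7.
[OH^-] = sqrt(Kb x [ClO-]) = sqrt(3.33e-7 x 0.04092) = 0.000117 M.
pOH = 3.93, so pH = 14.00 - 3.93 = 10.07.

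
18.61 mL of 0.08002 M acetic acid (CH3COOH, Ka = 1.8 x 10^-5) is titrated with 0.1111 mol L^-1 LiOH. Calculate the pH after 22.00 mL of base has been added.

12.37

n(acid) = 0.08002 x 0.01861 = 0.001489 mol; n(LiOH) added = 0.1111 x 0.02200 = 0.002444 mol.
Base is in excess by 0.002444 - 0.001489 = 0.0009550 mol in a total volume of 0.04061 L.
[OH^-] = 0.0009550/0.04061 = 0.02352 M, so pOH = 1.63 and pH = 14.00 - 1.63 = 12.37.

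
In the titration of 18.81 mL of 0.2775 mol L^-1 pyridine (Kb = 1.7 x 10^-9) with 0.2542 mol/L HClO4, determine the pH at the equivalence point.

n(C5H5N) = 0.2775 x 0.01881 = 0.005220 mol; V(HClO4) at equivalence = 0.005220/0.2542 = 0.02053 L.
At equivalence the base is fully converted to C5H5NH+; total volume = 0.03934 L, so [C5H5NH+] = 0.005220/0.03934 = 0.1327 M.
Ka(C5H5NH+) = Kw/Kb = 1.0e-14 / 1.7 x 10^-9 = 5.88e-6.
[H^+] = sqrt(Ka x [C5H5NH+]) = sqrt(5.88e-6 x 0.1327) = 0.000883 M.
pH = -log(0.000883) = 3.05.

3.05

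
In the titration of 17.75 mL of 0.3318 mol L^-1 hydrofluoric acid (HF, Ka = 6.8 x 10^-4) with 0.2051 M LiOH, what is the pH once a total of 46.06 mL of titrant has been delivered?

n(acid) = 0.3318 x 0.01775 = 0.005889 mol; n(LiOH) added = 0.2051 x 0.04606 = 0.009447 mol.
Base is in excess by 0.009447 - 0.005889 = 0.003557 mol in a total volume of 0.06381 L.
[OH^-] = 0.003557/0.06381 = 0.05575 M, so pOH = 1.25 and pH = 14.00 - 1.25 = 12.75.

12.75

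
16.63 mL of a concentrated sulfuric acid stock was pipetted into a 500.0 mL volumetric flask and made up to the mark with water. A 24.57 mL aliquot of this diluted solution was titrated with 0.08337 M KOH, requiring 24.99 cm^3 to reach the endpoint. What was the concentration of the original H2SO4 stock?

n(KOH) = 0.08337 x 0.02499 = 0.002083 mol.
n(H2SO4) in the aliquot = 0.002083 x 1/2 = 0.001042 mol.
[diluted H2SO4] = 0.001042 / 0.02457 = 0.04240 M.
Dilution factor = 500.0/16.63 = 30.07, so [stock] = 0.04240 x 30.07 = 1.27 M.

1.27 M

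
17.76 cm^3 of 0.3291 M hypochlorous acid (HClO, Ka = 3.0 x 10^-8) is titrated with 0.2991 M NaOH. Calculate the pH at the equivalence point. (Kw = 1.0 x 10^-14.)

10.36

n(HClO) = 0.3291 x 0.01776 = 0.005845 mol; V(NaOH) at equivalence = 0.005845/0.2991 = 0.01954 L.
At equivalence all the acid is converted to ClO-; total volume = 0.01776 + 0.01954 = 0.03730 L, so [ClO-] = 0.005845/0.03730 = 0.1567 M.
Kb = Kw/Ka = 1.0e-14 / 3.0 x 10^-8 = 3.33e-7.
[OH^-] = sqrt(Kb x [ClO-]) = sqrt(3.33e-7 x 0.1567) = 0.000229 M.
pOH = 3.64, so pH = 14.00 - 3.64 = 10.36.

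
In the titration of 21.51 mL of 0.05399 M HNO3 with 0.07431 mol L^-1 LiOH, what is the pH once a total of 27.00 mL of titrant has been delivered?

12.24

n(acid) = 0.05399 x 0.02151 = 0.001161 mol; n(LiOH) added = 0.07431 x 0.02700 = 0.002006 mol.
Base is in excess by 0.002006 - 0.001161 = 0.0008450 mol in a total volume of 0.04851 L.
[OH^-] = 0.0008450/0.04851 = 0.01742 M, so pOH = 1.76 and pH = 14.00 - 1.76 = 12.24.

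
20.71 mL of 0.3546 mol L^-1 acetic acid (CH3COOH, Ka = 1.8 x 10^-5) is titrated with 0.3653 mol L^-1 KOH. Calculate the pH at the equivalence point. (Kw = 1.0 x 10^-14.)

n(CH3COOH) = 0.3546 x 0.02071 = 0.007344 mol; V(KOH) at equivalence = 0.007344/0.3653 = 0.02010 L.
At equivalence all the acid is converted to CH3COO-; total volume = 0.02071 + 0.02010 = 0.04081 L, so [CH3COO-] = 0.007344/0.04081 = 0.1799 M.
Kb = Kw/Ka = 1.0e-14 / 1.8 x 10^-5 = 5.56e-10.
[OH^-] = sqrt(Kb x [CH3COO-]) = sqrt(5.56e-10 x 0.1799) = 1.00e-5 M.
pOH = 5.00, so pH = 14.00 - 5.00 = 9.00.

9.00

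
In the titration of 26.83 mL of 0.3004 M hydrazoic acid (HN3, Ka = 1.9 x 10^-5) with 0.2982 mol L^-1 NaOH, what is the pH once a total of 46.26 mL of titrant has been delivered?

n(acid) = 0.3004 x 0.02683 = 0.008060 mol; n(NaOH) added = 0.2982 x 0.04626 = 0.01379 mol.
Base is in excess by 0.01379 - 0.008060 = 0.005735 mol in a total volume of 0.07309 L.
[OH^-] = 0.005735/0.07309 = 0.07846 M, so pOH = 1.11 and pH = 14.00 - 1.11 = 12.89.

12.89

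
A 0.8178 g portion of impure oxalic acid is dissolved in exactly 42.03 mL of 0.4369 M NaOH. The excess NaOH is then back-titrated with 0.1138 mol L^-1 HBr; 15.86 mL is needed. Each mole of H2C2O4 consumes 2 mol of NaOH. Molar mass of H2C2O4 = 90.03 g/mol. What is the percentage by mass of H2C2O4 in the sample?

Total n(NaOH) added = 0.4369 x 0.04203 = 0.01836 mol.
n(HBr) used = 0.1138 x 0.01586 = 0.001805 mol, which equals the excess n(NaOH).
So n(NaOH) consumed by the sample = 0.01836 - 0.001805 = 0.01656 mol.
n(H2C2O4) = 0.01656 / 2 = 0.008279 mol.
mass H2C2O4 = 0.008279 x 90.03 = 0.7454 g, so %H2C2O4 = 0.7454/0.8178 x 100 = 91.1%.

91.1%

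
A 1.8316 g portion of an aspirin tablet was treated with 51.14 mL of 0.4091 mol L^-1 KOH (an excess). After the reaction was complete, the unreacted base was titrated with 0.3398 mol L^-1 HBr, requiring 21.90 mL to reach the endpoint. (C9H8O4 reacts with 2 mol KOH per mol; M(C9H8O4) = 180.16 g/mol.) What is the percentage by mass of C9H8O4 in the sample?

66.3%

Total n(KOH) added = 0.4091 x 0.05114 = 0.02092 mol.
n(HBr) used = 0.3398 x 0.02190 = 0.007442 mol, which equals the excess n(KOH).
So n(KOH) consumed by the sample = 0.02092 - 0.007442 = 0.01348 mol.
n(C9H8O4) = 0.01348 / 2 = 0.006740 mol.
mass C9H8O4 = 0.006740 x 180.16 = 1.214 g, so %C9H8O4 = 1.214/1.8316 x 100 = 66.3%.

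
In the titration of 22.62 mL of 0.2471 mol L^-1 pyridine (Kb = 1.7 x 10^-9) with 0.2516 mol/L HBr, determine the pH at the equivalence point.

n(C5H5N) = 0.2471 x 0.02262 = 0.005589 mol; V(HBr) at equivalence = 0.005589/0.2516 = 0.02222 L.
At equivalence the base is fully converted to C5H5NH+; total volume = 0.04484 L, so [C5H5NH+] = 0.005589/0.04484 = 0.1247 M.
Ka(C5H5NH+) = Kw/Kb = 1.0e-14 / 1.7 x 10^-9 = 5.88e-6.
[H^+] = sqrt(Ka x [C5H5NH+]) = sqrt(5.88e-6 x 0.1247) = 0.000856 M.
pH = -log(0.000856) = 3.07.

3.07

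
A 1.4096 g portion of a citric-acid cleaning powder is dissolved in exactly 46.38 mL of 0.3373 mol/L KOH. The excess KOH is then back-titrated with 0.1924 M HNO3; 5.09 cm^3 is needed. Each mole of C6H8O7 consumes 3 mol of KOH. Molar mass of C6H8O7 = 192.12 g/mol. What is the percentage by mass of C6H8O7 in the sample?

Total n(KOH) added = 0.3373 x 0.04638 = 0.01564 mol.
n(HNO3) used = 0.1924 x 0.005090 = 0.0009793 mol, which equals the excess n(KOH).
So n(KOH) consumed by the sample = 0.01564 - 0.0009793 = 0.01466 mol.
n(C6H8O7) = 0.01466 / 3 = 0.004888 mol.
mass C6H8O7 = 0.004888 x 192.12 = 0.9391 g, so %C6H8O7 = 0.9391/1.4096 x 100 = 66.6%.

66.6%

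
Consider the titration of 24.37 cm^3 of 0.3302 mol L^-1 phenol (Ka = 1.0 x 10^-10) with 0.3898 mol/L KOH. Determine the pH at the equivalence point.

n(C6H5OH) = 0.3302 x 0.02437 = 0.008047 mol; V(KOH) at equivalence = 0.008047/0.3898 = 0.02064 L.
At equivalence all the acid is converted to C6H5O-; total volume = 0.02437 + 0.02064 = 0.04501 L, so [C6H5O-] = 0.008047/0.04501 = 0.1788 M.
Kb = Kw/Ka = 1.0e-14 / 1.0 x 10^-10 = 0.000100.
[OH^-] = sqrt(Kb x [C6H5O-]) = sqrt(0.000100 x 0.1788) = 0.00423 M.
pOH = 2.37, so pH = 14.00 - 2.37 = 11.63.

11.63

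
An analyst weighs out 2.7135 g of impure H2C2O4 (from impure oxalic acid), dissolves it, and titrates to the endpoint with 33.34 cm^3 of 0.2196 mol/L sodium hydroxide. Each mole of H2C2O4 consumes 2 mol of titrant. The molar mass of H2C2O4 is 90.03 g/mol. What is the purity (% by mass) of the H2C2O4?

12.1%

n(NaOH) = 0.2196 x 0.03334 = 0.007321 mol.
n(H2C2O4) = 0.007321 / 2 = 0.003661 mol.
mass of H2C2O4 = 0.003661 x 90.03 = 0.3296 g.
% purity = 0.3296 / 2.7135 x 100 = 12.1%.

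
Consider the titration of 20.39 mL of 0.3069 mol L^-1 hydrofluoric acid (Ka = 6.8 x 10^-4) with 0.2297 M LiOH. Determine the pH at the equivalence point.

n(HF) = 0.3069 x 0.02039 = 0.006258 mol; V(LiOH) at equivalence = 0.006258/0.2297 = 0.02724 L.
At equivalence all the acid is converted to F-; total volume = 0.02039 + 0.02724 = 0.04763 L, so [F-] = 0.006258/0.04763 = 0.1314 M.
Kb = Kw/Ka = 1.0e-14 / 6.8 x 10^-4 = 1.47e-11.
[OH^-] = sqrt(Kb x [F-]) = sqrt(1.47e-11 x 0.1314) = 1.39e-6 M.
pOH = 5.86, so pH = 14.00 - 5.86 = 8.14.

8.14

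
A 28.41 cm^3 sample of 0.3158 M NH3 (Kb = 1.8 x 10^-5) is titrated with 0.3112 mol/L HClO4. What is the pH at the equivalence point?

5.03

n(NH3) = 0.3158 x 0.02841 = 0.008972 mol; V(HClO4) at equivalence = 0.008972/0.3112 = 0.02883 L.
At equivalence the base is fully converted to NH4+; total volume = 0.05724 L, so [NH4+] = 0.008972/0.05724 = 0.1567 M.
Ka(NH4+) = Kw/Kb = 1.0e-14 / 1.8 x 10^-5 = 5.56e-10.
[H^+] = sqrt(Ka x [NH4+]) = sqrt(5.56e-10 x 0.1567) = 9.33e-6 M.
pH = -log(9.33e-6) = 5.03.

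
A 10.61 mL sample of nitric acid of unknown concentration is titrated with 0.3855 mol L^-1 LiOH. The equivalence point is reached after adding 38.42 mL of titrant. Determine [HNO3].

1.40 M

n(LiOH) delivered = 0.3855 x 0.03842 = 0.01481 mol.
For a 1:1 reaction, n(HNO3) = 0.01481 mol.
[HNO3] = 0.01481 mol / 0.01061 L = 1.40 M.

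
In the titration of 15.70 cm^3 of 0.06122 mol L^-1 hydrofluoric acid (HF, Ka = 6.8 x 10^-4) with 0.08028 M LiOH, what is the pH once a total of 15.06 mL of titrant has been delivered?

11.91

n(acid) = 0.06122 x 0.01570 = 0.0009612 mol; n(LiOH) added = 0.08028 x 0.01506 = 0.001209 mol.
Base is in excess by 0.001209 - 0.0009612 = 0.0002479 mol in a total volume of 0.03076 L.
[OH^-] = 0.0002479/0.03076 = 0.008058 M, so pOH = 2.09 and pH = 14.00 - 2.09 = 11.91.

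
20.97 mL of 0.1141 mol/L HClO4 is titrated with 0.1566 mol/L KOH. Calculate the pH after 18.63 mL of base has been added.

n(acid) = 0.1141 x 0.02097 = 0.002393 mol; n(KOH) added = 0.1566 x 0.01863 = 0.002917 mol.
Base is in excess by 0.002917 - 0.002393 = 0.0005248 mol in a total volume of 0.03960 L.
[OH^-] = 0.0005248/0.03960 = 0.01325 M, so pOH = 1.88 and pH = 14.00 - 1.88 = 12.12.

12.12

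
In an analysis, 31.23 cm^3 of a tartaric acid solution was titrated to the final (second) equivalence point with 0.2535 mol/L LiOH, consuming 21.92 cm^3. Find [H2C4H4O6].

n(LiOH) = 0.2535 x 0.02192 = 0.005557 mol.
At the final (second) equivalence point, 2 mol OH^- react per mol H2C4H4O6, so n(H2C4H4O6) = 0.005557 / 2 = 0.002778 mol.
[H2C4H4O6] = 0.002778 / 0.03123 L = 0.0890 M.

0.0890 M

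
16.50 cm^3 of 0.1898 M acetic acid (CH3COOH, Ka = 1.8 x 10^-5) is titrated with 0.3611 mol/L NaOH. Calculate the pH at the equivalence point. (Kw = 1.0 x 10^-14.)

8.92

n(CH3COOH) = 0.1898 x 0.01650 = 0.003132 mol; V(NaOH) at equivalence = 0.003132/0.3611 = 0.008673 L.
At equivalence all the acid is converted to CH3COO-; total volume = 0.01650 + 0.008673 = 0.02517 L, so [CH3COO-] = 0.003132/0.02517 = 0.1244 M.
Kb = Kw/Ka = 1.0e-14 / 1.8 x 10^-5 = 5.56e-10.
[OH^-] = sqrt(Kb x [CH3COO-]) = sqrt(5.56e-10 x 0.1244) = 8.31e-6 M.
pOH = 5.08, so pH = 14.00 - 5.08 = 8.92.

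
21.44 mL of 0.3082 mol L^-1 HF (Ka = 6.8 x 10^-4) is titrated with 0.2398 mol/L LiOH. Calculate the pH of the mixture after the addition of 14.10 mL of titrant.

3.19

Initial n(HF) = 0.3082 x 0.02144 = 0.006608 mol.
n(LiOH) added = 0.2398 x 0.01410 = 0.003381 mol, converting that many moles of HF to F-.
Remaining n(HF) = 0.003227 mol; n(F-) = 0.003381 mol.
By Henderson-Hasselbalch, pH = pKa + log([A^-]/[HA]) = 3.17 + log(0.003381/0.003227) = 3.17 + (+0.02) = 3.19.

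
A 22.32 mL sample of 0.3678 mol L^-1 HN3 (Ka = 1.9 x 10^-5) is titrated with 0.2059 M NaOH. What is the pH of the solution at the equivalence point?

n(HN3) = 0.3678 x 0.02232 = 0.008209 mol; V(NaOH) at equivalence = 0.008209/0.2059 = 0.03987 L.
At equivalence all the acid is converted to N3-; total volume = 0.02232 + 0.03987 = 0.06219 L, so [N3-] = 0.008209/0.06219 = 0.1320 M.
Kb = Kw/Ka = 1.0e-14 / 1.9 x 10^-5 = 5.26e-10.
[OH^-] = sqrt(Kb x [N3-]) = sqrt(5.26e-10 x 0.1320) = 8.34e-6 M.
pOH = 5.08, so pH = 14.00 - 5.08 = 8.92.

8.92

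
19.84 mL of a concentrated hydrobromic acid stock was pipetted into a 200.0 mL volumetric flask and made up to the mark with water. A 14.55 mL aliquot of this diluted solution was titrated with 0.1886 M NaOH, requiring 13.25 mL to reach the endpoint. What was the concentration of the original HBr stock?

n(NaOH) = 0.1886 x 0.01325 = 0.002499 mol.
n(HBr) in the aliquot = 0.002499 mol.
[diluted HBr] = 0.002499 / 0.01455 = 0.1717 M.
Dilution factor = 200.0/19.84 = 10.08, so [stock] = 0.1717 x 10.08 = 1.73 M.

1.73 M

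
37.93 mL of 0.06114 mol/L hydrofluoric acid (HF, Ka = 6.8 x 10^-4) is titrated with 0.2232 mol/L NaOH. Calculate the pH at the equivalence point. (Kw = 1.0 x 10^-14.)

7.92

n(HF) = 0.06114 x 0.03793 = 0.002319 mol; V(NaOH) at equivalence = 0.002319/0.2232 = 0.01039 L.
At equivalence all the acid is converted to F-; total volume = 0.03793 + 0.01039 = 0.04832 L, so [F-] = 0.002319/0.04832 = 0.04799 M.
Kb = Kw/Ka = 1.0e-14 / 6.8 x 10^-4 = 1.47e-11.
[OH^-] = sqrt(Kb x [F-]) = sqrt(1.47e-11 x 0.04799) = 8.40e-7 M.
pOH = 6.08, so pH = 14.00 - 6.08 = 7.92.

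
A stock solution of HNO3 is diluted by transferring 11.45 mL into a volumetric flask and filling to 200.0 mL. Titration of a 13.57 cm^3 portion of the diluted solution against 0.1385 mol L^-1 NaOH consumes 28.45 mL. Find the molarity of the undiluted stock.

n(NaOH) = 0.1385 x 0.02845 = 0.003940 mol.
n(HNO3) in the aliquot = 0.003940 mol.
[diluted HNO3] = 0.003940 / 0.01357 = 0.2904 M.
Dilution factor = 200.0/11.45 = 17.47, so [stock] = 0.2904 x 17.47 = 5.07 M.

5.07 M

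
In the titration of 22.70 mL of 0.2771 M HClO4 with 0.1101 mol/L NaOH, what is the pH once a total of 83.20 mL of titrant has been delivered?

n(acid) = 0.2771 x 0.02270 = 0.006290 mol; n(NaOH) added = 0.1101 x 0.08320 = 0.009160 mol.
Base is in excess by 0.009160 - 0.006290 = 0.002870 mol in a total volume of 0.1059 L.
[OH^-] = 0.002870/0.1059 = 0.02710 M, so pOH = 1.57 and pH = 14.00 - 1.57 = 12.43.

12.43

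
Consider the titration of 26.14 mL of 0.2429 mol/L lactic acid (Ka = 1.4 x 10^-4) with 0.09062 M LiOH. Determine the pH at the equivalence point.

n(HC3H5O3) = 0.2429 x 0.02614 = 0.006349 mol; V(LiOH) at equivalence = 0.006349/0.09062 = 0.07007 L.
At equivalence all the acid is converted to C3H5O3-; total volume = 0.02614 + 0.07007 = 0.09621 L, so [C3H5O3-] = 0.006349/0.09621 = 0.06600 M.
Kb = Kw/Ka = 1.0e-14 / 1.4 x 10^-4 = 7.14e-11.
[OH^-] = sqrt(Kb x [C3H5O3-]) = sqrt(7.14e-11 x 0.06600) = 2.17e-6 M.
pOH = 5.66, so pH = 14.00 - 5.66 = 8.34.

8.34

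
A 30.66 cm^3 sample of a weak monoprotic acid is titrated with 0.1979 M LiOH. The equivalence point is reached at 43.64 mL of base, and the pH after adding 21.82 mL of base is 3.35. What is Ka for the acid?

4.5 x 10^-4

21.82 mL is half of the equivalence volume, so this is the half-equivalence point where [HA] = [A^-].
At half-equivalence pH = pKa, so pKa = 3.35.
Ka = 10^(-3.35) = 4.5 x 10^-4.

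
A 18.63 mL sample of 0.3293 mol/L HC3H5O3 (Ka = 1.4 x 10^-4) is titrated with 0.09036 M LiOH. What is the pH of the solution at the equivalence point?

8.35

n(HC3H5O3) = 0.3293 x 0.01863 = 0.006135 mol; V(LiOH) at equivalence = 0.006135/0.09036 = 0.06789 L.
At equivalence all the acid is converted to C3H5O3-; total volume = 0.01863 + 0.06789 = 0.08652 L, so [C3H5O3-] = 0.006135/0.08652 = 0.07090 M.
Kb = Kw/Ka = 1.0e-14 / 1.4 x 10^-4 = 7.14e-11.
[OH^-] = sqrt(Kb x [C3H5O3-]) = sqrt(7.14e-11 x 0.07090) = 2.25e-6 M.
pOH = 5.65, so pH = 14.00 - 5.65 = 8.35.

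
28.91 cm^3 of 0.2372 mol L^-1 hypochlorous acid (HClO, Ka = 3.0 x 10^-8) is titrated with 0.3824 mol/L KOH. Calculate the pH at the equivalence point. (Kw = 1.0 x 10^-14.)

n(HClO) = 0.2372 x 0.02891 = 0.006857 mol; V(KOH) at equivalence = 0.006857/0.3824 = 0.01793 L.
At equivalence all the acid is converted to ClO-; total volume = 0.02891 + 0.01793 = 0.04684 L, so [ClO-] = 0.006857/0.04684 = 0.1464 M.
Kb = Kw/Ka = 1.0e-14 / 3.0 x 10^-8 = 3.33e-7.
[OH^-] = sqrt(Kb x [ClO-]) = sqrt(3.33e-7 x 0.1464) = 0.000221 M.
pOH = 3.66, so pH = 14.00 - 3.66 = 10.34.

10.34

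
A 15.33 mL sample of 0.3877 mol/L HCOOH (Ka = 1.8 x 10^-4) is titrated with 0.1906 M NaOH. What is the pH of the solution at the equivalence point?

8.43

n(HCOOH) = 0.3877 x 0.01533 = 0.005943 mol; V(NaOH) at equivalence = 0.005943/0.1906 = 0.03118 L.
At equivalence all the acid is converted to HCOO-; total volume = 0.01533 + 0.03118 = 0.04651 L, so [HCOO-] = 0.005943/0.04651 = 0.1278 M.
Kb = Kw/Ka = 1.0e-14 / 1.8 x 10^-4 = 5.56e-11.
[OH^-] = sqrt(Kb x [HCOO-]) = sqrt(5.56e-11 x 0.1278) = 2.66e-6 M.
pOH = 5.57, so pH = 14.00 - 5.57 = 8.43.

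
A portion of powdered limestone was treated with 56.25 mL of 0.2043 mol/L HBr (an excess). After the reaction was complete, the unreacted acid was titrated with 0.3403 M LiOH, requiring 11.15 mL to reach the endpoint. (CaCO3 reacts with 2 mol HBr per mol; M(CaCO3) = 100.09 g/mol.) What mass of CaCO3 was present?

Total n(HBr) added = 0.2043 x 0.05625 = 0.01149 mol.
n(LiOH) used = 0.3403 x 0.01115 = 0.003794 mol, which equals the excess n(HBr).
So n(HBr) consumed by the sample = 0.01149 - 0.003794 = 0.007698 mol.
n(CaCO3) = 0.007698 / 2 = 0.003849 mol.
mass = 0.003849 mol x 100.09 g/mol = 0.385 g.

0.385 g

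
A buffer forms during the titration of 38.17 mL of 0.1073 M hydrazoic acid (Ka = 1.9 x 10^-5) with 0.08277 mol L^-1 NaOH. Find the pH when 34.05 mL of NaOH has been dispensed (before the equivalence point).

Initial n(HN3) = 0.1073 x 0.03817 = 0.004096 mol.
n(NaOH) added = 0.08277 x 0.03405 = 0.002818 mol, converting that many moles of HN3 to N3-.
Remaining n(HN3) = 0.001277 mol; n(N3-) = 0.002818 mol.
By Henderson-Hasselbalch, pH = pKa + log([A^-]/[HA]) = 4.72 + log(0.002818/0.001277) = 4.72 + (+0.34) = 5.06.

5.06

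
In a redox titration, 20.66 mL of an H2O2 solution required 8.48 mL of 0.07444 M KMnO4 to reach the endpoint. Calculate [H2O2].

0.0764 M

n(KMnO4) = 0.07444 x 0.008480 = 0.0006313 mol.
From the balanced equation, 2 mol KMnO4 reacts with 5 mol H2O2, so n(H2O2) = 0.0006313 x 5/2 = 0.001578 mol.
[H2O2] = 0.001578 / 0.02066 L = 0.0764 M.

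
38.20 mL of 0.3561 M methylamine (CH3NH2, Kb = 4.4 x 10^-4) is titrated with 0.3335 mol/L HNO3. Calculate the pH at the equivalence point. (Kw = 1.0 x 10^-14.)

5.70

n(CH3NH2) = 0.3561 x 0.03820 = 0.01360 mol; V(HNO3) at equivalence = 0.01360/0.3335 = 0.04079 L.
At equivalence the base is fully converted to CH3NH3+; total volume = 0.07899 L, so [CH3NH3+] = 0.01360/0.07899 = 0.1722 M.
Ka(CH3NH3+) = Kw/Kb = 1.0e-14 / 4.4 x 10^-4 = 2.27e-11.
[H^+] = sqrt(Ka x [CH3NH3+]) = sqrt(2.27e-11 x 0.1722) = 1.98e-6 M.
pH = -log(1.98e-6) = 5.70.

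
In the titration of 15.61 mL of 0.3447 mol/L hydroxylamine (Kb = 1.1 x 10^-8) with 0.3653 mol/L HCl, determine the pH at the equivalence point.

3.40

n(NH2OH) = 0.3447 x 0.01561 = 0.005381 mol; V(HCl) at equivalence = 0.005381/0.3653 = 0.01473 L.
At equivalence the base is fully converted to NH3OH+; total volume = 0.03034 L, so [NH3OH+] = 0.005381/0.03034 = 0.1774 M.
Ka(NH3OH+) = Kw/Kb = 1.0e-14 / 1.1 x 10^-8 = 9.09e-7.
[H^+] = sqrt(Ka x [NH3OH+]) = sqrt(9.09e-7 x 0.1774) = 0.000402 M.
pH = -log(0.000402) = 3.40.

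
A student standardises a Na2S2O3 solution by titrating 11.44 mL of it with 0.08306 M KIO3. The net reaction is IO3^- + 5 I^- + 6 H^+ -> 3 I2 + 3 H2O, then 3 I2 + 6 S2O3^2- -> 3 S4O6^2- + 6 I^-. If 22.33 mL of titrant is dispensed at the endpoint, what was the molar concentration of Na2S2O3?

0.973 M

n(KIO3) = 0.08306 x 0.02233 = 0.001855 mol.
From the balanced equation, 1 mol KIO3 reacts with 6 mol Na2S2O3, so n(Na2S2O3) = 0.001855 x 6/1 = 0.01113 mol.
[Na2S2O3] = 0.01113 / 0.01144 L = 0.973 M.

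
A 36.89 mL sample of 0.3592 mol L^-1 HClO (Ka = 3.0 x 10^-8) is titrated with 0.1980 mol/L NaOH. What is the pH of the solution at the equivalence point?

10.31

n(HClO) = 0.3592 x 0.03689 = 0.01325 mol; V(NaOH) at equivalence = 0.01325/0.1980 = 0.06692 L.
At equivalence all the acid is converted to ClO-; total volume = 0.03689 + 0.06692 = 0.1038 L, so [ClO-] = 0.01325/0.1038 = 0.1276 M.
Kb = Kw/Ka = 1.0e-14 / 3.0 x 10^-8 = 3.33e-7.
[OH^-] = sqrt(Kb x [ClO-]) = sqrt(3.33e-7 x 0.1276) = 0.000206 M.
pOH = 3.69, so pH = 14.00 - 3.69 = 10.31.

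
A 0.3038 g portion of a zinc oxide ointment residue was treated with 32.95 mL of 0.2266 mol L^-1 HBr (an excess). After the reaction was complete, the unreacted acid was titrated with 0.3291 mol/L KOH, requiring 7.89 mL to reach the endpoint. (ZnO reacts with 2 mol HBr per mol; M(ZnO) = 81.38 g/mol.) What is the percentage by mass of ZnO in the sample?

65.2%

Total n(HBr) added = 0.2266 x 0.03295 = 0.007466 mol.
n(KOH) used = 0.3291 x 0.007890 = 0.002597 mol, which equals the excess n(HBr).
So n(HBr) consumed by the sample = 0.007466 - 0.002597 = 0.004870 mol.
n(ZnO) = 0.004870 / 2 = 0.002435 mol.
mass ZnO = 0.002435 x 81.38 = 0.1982 g, so %ZnO = 0.1982/0.3038 x 100 = 65.2%.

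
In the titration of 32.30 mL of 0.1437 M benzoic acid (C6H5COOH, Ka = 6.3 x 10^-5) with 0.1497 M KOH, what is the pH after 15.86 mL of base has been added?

Initial n(C6H5COOH) = 0.1437 x 0.03230 = 0.004642 mol.
n(KOH) added = 0.1497 x 0.01586 = 0.002374 mol, converting that many moles of C6H5COOH to C6H5COO-.
Remaining n(C6H5COOH) = 0.002267 mol; n(C6H5COO-) = 0.002374 mol.
By Henderson-Hasselbalch, pH = pKa + log([A^-]/[HA]) = 4.20 + log(0.002374/0.002267) = 4.20 + (+0.02) = 4.22.

4.22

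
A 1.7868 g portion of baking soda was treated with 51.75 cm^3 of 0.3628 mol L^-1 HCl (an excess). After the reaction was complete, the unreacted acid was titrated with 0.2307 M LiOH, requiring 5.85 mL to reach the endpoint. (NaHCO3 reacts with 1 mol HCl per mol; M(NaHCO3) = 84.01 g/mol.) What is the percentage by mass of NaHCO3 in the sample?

81.9%

Total n(HCl) added = 0.3628 x 0.05175 = 0.01877 mol.
n(LiOH) used = 0.2307 x 0.005850 = 0.001350 mol, which equals the excess n(HCl).
So n(HCl) consumed by the sample = 0.01877 - 0.001350 = 0.01743 mol.
n(NaHCO3) = 0.01743 / 1 = 0.01743 mol.
mass NaHCO3 = 0.01743 x 84.01 = 1.464 g, so %NaHCO3 = 1.464/1.7868 x 100 = 81.9%.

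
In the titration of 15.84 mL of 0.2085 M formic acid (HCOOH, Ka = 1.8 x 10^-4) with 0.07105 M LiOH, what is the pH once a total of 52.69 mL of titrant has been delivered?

11.81

n(acid) = 0.2085 x 0.01584 = 0.003303 mol; n(LiOH) added = 0.07105 x 0.05269 = 0.003744 mol.
Base is in excess by 0.003744 - 0.003303 = 0.0004410 mol in a total volume of 0.06853 L.
[OH^-] = 0.0004410/0.06853 = 0.006435 M, so pOH = 2.19 and pH = 14.00 - 2.19 = 11.81.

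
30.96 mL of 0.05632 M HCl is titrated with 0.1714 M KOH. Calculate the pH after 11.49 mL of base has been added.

n(acid) = 0.05632 x 0.03096 = 0.001744 mol; n(KOH) added = 0.1714 x 0.01149 = 0.001969 mol.
Base is in excess by 0.001969 - 0.001744 = 0.0002257 mol in a total volume of 0.04245 L.
[OH^-] = 0.0002257/0.04245 = 0.005317 M, so pOH = 2.27 and pH = 14.00 - 2.27 = 11.73.

11.73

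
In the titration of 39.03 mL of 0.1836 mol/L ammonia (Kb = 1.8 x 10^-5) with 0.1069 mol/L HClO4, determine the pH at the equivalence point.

5.21

n(NH3) = 0.1836 x 0.03903 = 0.007166 mol; V(HClO4) at equivalence = 0.007166/0.1069 = 0.06703 L.
At equivalence the base is fully converted to NH4+; total volume = 0.1061 L, so [NH4+] = 0.007166/0.1061 = 0.06756 M.
Ka(NH4+) = Kw/Kb = 1.0e-14 / 1.8 x 10^-5 = 5.56e-10.
[H^+] = sqrt(Ka x [NH4+]) = sqrt(5.56e-10 x 0.06756) = 6.13e-6 M.
pH = -log(6.13e-6) = 5.21.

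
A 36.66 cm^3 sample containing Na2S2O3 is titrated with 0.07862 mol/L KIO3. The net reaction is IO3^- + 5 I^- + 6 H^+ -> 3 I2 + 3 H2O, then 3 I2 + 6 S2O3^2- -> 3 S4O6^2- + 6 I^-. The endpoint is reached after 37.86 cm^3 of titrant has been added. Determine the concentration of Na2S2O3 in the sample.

0.487 M

n(KIO3) = 0.07862 x 0.03786 = 0.002977 mol.
From the balanced equation, 1 mol KIO3 reacts with 6 mol Na2S2O3, so n(Na2S2O3) = 0.002977 x 6/1 = 0.01786 mol.
[Na2S2O3] = 0.01786 / 0.03666 L = 0.487 M.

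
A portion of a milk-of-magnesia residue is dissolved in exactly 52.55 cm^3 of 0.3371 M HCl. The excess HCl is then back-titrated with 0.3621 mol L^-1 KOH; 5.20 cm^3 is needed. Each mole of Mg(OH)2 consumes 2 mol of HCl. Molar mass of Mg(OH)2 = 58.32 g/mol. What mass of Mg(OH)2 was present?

0.462 g

Total n(HCl) added = 0.3371 x 0.05255 = 0.01771 mol.
n(KOH) used = 0.3621 x 0.005200 = 0.001883 mol, which equals the excess n(HCl).
So n(HCl) consumed by the sample = 0.01771 - 0.001883 = 0.01583 mol.
n(Mg(OH)2) = 0.01583 / 2 = 0.007916 mol.
mass = 0.007916 mol x 58.32 g/mol = 0.462 g.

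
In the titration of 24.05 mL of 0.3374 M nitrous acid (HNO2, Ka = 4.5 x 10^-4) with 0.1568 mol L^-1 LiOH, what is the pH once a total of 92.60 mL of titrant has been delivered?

12.74

n(acid) = 0.3374 x 0.02405 = 0.008114 mol; n(LiOH) added = 0.1568 x 0.09260 = 0.01452 mol.
Base is in excess by 0.01452 - 0.008114 = 0.006405 mol in a total volume of 0.1166 L.
[OH^-] = 0.006405/0.1166 = 0.05491 M, so pOH = 1.26 and pH = 14.00 - 1.26 = 12.74.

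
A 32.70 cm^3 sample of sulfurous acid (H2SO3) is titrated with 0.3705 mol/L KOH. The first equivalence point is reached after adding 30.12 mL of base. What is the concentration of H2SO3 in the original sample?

0.341 M

n(KOH) = 0.3705 x 0.03012 = 0.01116 mol.
At the first equivalence point, 1 mol OH^- react per mol H2SO3, so n(H2SO3) = 0.01116 / 1 = 0.01116 mol.
[H2SO3] = 0.01116 / 0.03270 L = 0.341 M.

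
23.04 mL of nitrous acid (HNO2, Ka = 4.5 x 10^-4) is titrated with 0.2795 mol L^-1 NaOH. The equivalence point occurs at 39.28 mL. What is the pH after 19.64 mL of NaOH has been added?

19.64 mL is exactly half the equivalence volume (39.28/2), i.e. the half-equivalence point.
There, n(HA) = n(A^-), so pH = pKa = -log(4.5 x 10^-4) = 3.35.

3.35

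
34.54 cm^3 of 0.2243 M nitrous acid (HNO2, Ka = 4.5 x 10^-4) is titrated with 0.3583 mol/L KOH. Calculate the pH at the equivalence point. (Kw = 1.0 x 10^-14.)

n(HNO2) = 0.2243 x 0.03454 = 0.007747 mol; V(KOH) at equivalence = 0.007747/0.3583 = 0.02162 L.
At equivalence all the acid is converted to NO2-; total volume = 0.03454 + 0.02162 = 0.05616 L, so [NO2-] = 0.007747/0.05616 = 0.1379 M.
Kb = Kw/Ka = 1.0e-14 / 4.5 x 10^-4 = 2.22e-11.
[OH^-] = sqrt(Kb x [NO2-]) = sqrt(2.22e-11 x 0.1379) = 1.75e-6 M.
pOH = 5.76, so pH = 14.00 - 5.76 = 8.24.

8.24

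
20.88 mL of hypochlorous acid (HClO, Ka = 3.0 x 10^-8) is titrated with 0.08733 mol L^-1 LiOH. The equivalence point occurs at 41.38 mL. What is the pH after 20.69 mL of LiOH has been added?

7.52

20.69 mL is exactly half the equivalence volume (41.38/2), i.e. the half-equivalence point.
There, n(HA) = n(A^-), so pH = pKa = -log(3.0 x 10^-8) = 7.52.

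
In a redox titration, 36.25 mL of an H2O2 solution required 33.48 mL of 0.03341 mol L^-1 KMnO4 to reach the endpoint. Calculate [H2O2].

0.0771 M

n(KMnO4) = 0.03341 x 0.03348 = 0.001119 mol.
From the balanced equation, 2 mol KMnO4 reacts with 5 mol H2O2, so n(H2O2) = 0.001119 x 5/2 = 0.002796 mol.
[H2O2] = 0.002796 / 0.03625 L = 0.0771 M.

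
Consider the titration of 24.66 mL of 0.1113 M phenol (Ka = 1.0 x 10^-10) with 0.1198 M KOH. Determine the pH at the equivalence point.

n(C6H5OH) = 0.1113 x 0.02466 = 0.002745 mol; V(KOH) at equivalence = 0.002745/0.1198 = 0.02291 L.
At equivalence all the acid is converted to C6H5O-; total volume = 0.02466 + 0.02291 = 0.04757 L, so [C6H5O-] = 0.002745/0.04757 = 0.05770 M.
Kb = Kw/Ka = 1.0e-14 / 1.0 x 10^-10 = 0.000100.
[OH^-] = sqrt(Kb x [C6H5O-]) = sqrt(0.000100 x 0.05770) = 0.00240 M.
pOH = 2.62, so pH = 14.00 - 2.62 = 11.38.

11.38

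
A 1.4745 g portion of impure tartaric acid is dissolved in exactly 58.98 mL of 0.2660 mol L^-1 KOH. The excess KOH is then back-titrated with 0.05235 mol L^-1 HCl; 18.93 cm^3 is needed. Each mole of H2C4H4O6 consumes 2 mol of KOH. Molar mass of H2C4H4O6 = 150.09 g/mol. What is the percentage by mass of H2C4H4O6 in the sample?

74.8%

Total n(KOH) added = 0.2660 x 0.05898 = 0.01569 mol.
n(HCl) used = 0.05235 x 0.01893 = 0.0009910 mol, which equals the excess n(KOH).
So n(KOH) consumed by the sample = 0.01569 - 0.0009910 = 0.01470 mol.
n(H2C4H4O6) = 0.01470 / 2 = 0.007349 mol.
mass H2C4H4O6 = 0.007349 x 150.09 = 1.103 g, so %H2C4H4O6 = 1.103/1.4745 x 100 = 74.8%.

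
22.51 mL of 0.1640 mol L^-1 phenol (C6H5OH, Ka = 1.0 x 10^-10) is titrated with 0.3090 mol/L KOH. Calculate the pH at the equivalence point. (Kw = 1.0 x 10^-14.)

11.51

n(C6H5OH) = 0.1640 x 0.02251 = 0.003692 mol; V(KOH) at equivalence = 0.003692/0.3090 = 0.01195 L.
At equivalence all the acid is converted to C6H5O-; total volume = 0.02251 + 0.01195 = 0.03446 L, so [C6H5O-] = 0.003692/0.03446 = 0.1071 M.
Kb = Kw/Ka = 1.0e-14 / 1.0 x 10^-10 = 0.000100.
[OH^-] = sqrt(Kb x [C6H5O-]) = sqrt(0.000100 x 0.1071) = 0.00327 M.
pOH = 2.49, so pH = 14.00 - 2.49 = 11.51.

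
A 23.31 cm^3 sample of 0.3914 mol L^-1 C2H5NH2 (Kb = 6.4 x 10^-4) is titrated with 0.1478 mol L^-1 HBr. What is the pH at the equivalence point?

5.89

n(C2H5NH2) = 0.3914 x 0.02331 = 0.009124 mol; V(HBr) at equivalence = 0.009124/0.1478 = 0.06173 L.
At equivalence the base is fully converted to C2H5NH3+; total volume = 0.08504 L, so [C2H5NH3+] = 0.009124/0.08504 = 0.1073 M.
Ka(C2H5NH3+) = Kw/Kb = 1.0e-14 / 6.4 x 10^-4 = 1.56e-11.
[H^+] = sqrt(Ka x [C2H5NH3+]) = sqrt(1.56e-11 x 0.1073) = 1.29e-6 M.
pH = -log(1.29e-6) = 5.89.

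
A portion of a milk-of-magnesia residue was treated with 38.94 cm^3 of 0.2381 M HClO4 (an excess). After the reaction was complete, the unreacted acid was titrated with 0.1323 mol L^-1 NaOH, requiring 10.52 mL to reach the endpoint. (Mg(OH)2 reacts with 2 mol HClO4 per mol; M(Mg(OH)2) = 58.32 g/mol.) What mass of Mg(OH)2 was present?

Total n(HClO4) added = 0.2381 x 0.03894 = 0.009272 mol.
n(NaOH) used = 0.1323 x 0.01052 = 0.001392 mol, which equals the excess n(HClO4).
So n(HClO4) consumed by the sample = 0.009272 - 0.001392 = 0.007880 mol.
n(Mg(OH)2) = 0.007880 / 2 = 0.003940 mol.
mass = 0.003940 mol x 58.32 g/mol = 0.230 g.

0.230 g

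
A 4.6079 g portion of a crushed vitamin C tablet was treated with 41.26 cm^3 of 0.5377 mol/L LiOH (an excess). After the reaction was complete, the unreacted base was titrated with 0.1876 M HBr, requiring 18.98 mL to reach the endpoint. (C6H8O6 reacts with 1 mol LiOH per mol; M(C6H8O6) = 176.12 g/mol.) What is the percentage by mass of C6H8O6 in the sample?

71.2%

Total n(LiOH) added = 0.5377 x 0.04126 = 0.02219 mol.
n(HBr) used = 0.1876 x 0.01898 = 0.003561 mol, which equals the excess n(LiOH).
So n(LiOH) consumed by the sample = 0.02219 - 0.003561 = 0.01862 mol.
n(C6H8O6) = 0.01862 / 1 = 0.01862 mol.
mass C6H8O6 = 0.01862 x 176.12 = 3.280 g, so %C6H8O6 = 3.280/4.6079 x 100 = 71.2%.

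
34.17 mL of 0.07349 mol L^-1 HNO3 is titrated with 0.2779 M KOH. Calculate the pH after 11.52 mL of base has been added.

12.18

n(acid) = 0.07349 x 0.03417 = 0.002511 mol; n(KOH) added = 0.2779 x 0.01152 = 0.003201 mol.
Base is in excess by 0.003201 - 0.002511 = 0.0006903 mol in a total volume of 0.04569 L.
[OH^-] = 0.0006903/0.04569 = 0.01511 M, so pOH = 1.82 and pH = 14.00 - 1.82 = 12.18.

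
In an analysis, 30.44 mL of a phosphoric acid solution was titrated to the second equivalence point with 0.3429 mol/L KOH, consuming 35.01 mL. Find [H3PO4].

n(KOH) = 0.3429 x 0.03501 = 0.01200 mol.
At the second equivalence point, 2 mol OH^- react per mol H3PO4, so n(H3PO4) = 0.01200 / 2 = 0.006002 mol.
[H3PO4] = 0.006002 / 0.03044 L = 0.197 M.

0.197 M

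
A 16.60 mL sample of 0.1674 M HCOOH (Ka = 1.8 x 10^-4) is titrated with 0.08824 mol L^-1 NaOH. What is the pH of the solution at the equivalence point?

8.25

n(HCOOH) = 0.1674 x 0.01660 = 0.002779 mol; V(NaOH) at equivalence = 0.002779/0.08824 = 0.03149 L.
At equivalence all the acid is converted to HCOO-; total volume = 0.01660 + 0.03149 = 0.04809 L, so [HCOO-] = 0.002779/0.04809 = 0.05778 M.
Kb = Kw/Ka = 1.0e-14 / 1.8 x 10^-4 = 5.56e-11.
[OH^-] = sqrt(Kb x [HCOO-]) = sqrt(5.56e-11 x 0.05778) = 1.79e-6 M.
pOH = 5.75, so pH = 14.00 - 5.75 = 8.25.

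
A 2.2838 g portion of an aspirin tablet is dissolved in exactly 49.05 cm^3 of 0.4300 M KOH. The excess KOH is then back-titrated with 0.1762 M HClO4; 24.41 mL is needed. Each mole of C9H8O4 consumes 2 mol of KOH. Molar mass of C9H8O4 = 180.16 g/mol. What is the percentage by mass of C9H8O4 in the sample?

66.2%

Total n(KOH) added = 0.4300 x 0.04905 = 0.02109 mol.
n(HClO4) used = 0.1762 x 0.02441 = 0.004301 mol, which equals the excess n(KOH).
So n(KOH) consumed by the sample = 0.02109 - 0.004301 = 0.01679 mol.
n(C9H8O4) = 0.01679 / 2 = 0.008395 mol.
mass C9H8O4 = 0.008395 x 180.16 = 1.512 g, so %C9H8O4 = 1.512/2.2838 x 100 = 66.2%.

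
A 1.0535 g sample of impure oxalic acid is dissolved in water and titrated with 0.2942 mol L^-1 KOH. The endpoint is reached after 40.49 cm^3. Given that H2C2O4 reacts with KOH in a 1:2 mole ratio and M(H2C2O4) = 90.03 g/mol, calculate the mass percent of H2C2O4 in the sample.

50.9%

n(KOH) = 0.2942 x 0.04049 = 0.01191 mol.
n(H2C2O4) = 0.01191 / 2 = 0.005956 mol.
mass of H2C2O4 = 0.005956 x 90.03 = 0.5362 g.
% purity = 0.5362 / 1.0535 x 100 = 50.9%.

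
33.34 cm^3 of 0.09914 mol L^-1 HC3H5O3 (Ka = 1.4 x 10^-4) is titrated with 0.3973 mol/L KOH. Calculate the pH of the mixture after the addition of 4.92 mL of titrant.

4.01

Initial n(HC3H5O3) = 0.09914 x 0.03334 = 0.003305 mol.
n(KOH) added = 0.3973 x 0.004920 = 0.001955 mol, converting that many moles of HC3H5O3 to C3H5O3-.
Remaining n(HC3H5O3) = 0.001351 mol; n(C3H5O3-) = 0.001955 mol.
By Henderson-Hasselbalch, pH = pKa + log([A^-]/[HA]) = 3.85 + log(0.001955/0.001351) = 3.85 + (+0.16) = 4.01.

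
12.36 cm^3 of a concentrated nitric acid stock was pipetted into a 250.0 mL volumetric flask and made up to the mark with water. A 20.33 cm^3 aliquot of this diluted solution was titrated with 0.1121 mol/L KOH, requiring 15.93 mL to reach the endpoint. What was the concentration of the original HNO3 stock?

1.78 M

n(KOH) = 0.1121 x 0.01593 = 0.001786 mol.
n(HNO3) in the aliquot = 0.001786 mol.
[diluted HNO3] = 0.001786 / 0.02033 = 0.08784 M.
Dilution factor = 250.0/12.36 = 20.23, so [stock] = 0.08784 x 20.23 = 1.78 M.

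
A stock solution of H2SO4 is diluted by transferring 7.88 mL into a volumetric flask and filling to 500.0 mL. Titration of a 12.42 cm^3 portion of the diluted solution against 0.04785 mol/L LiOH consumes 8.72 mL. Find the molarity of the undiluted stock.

1.07 M

n(LiOH) = 0.04785 x 0.008720 = 0.0004173 mol.
n(H2SO4) in the aliquot = 0.0004173 x 1/2 = 0.0002086 mol.
[diluted H2SO4] = 0.0002086 / 0.01242 = 0.01680 M.
Dilution factor = 500.0/7.880 = 63.45, so [stock] = 0.01680 x 63.45 = 1.07 M.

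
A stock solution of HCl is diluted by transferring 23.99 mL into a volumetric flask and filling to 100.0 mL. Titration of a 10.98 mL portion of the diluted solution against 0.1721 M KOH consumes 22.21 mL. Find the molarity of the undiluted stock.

n(KOH) = 0.1721 x 0.02221 = 0.003822 mol.
n(HCl) in the aliquot = 0.003822 mol.
[diluted HCl] = 0.003822 / 0.01098 = 0.3481 M.
Dilution factor = 100.0/23.99 = 4.168, so [stock] = 0.3481 x 4.168 = 1.45 M.

1.45 M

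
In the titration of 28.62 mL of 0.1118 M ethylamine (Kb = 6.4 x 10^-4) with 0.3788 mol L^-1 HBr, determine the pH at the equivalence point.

5.94

n(C2H5NH2) = 0.1118 x 0.02862 = 0.003200 mol; V(HBr) at equivalence = 0.003200/0.3788 = 0.008447 L.
At equivalence the base is fully converted to C2H5NH3+; total volume = 0.03707 L, so [C2H5NH3+] = 0.003200/0.03707 = 0.08632 M.
Ka(C2H5NH3+) = Kw/Kb = 1.0e-14 / 6.4 x 10^-4 = 1.56e-11.
[H^+] = sqrt(Ka x [C2H5NH3+]) = sqrt(1.56e-11 x 0.08632) = 1.16e-6 M.
pH = -log(1.16e-6) = 5.94.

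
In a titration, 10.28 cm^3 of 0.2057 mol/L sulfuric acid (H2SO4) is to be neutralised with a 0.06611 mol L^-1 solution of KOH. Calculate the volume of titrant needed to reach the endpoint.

64.0 mL

n(H2SO4) = 0.2057 mol/L x 0.01028 L = 0.002115 mol.
The neutralisation is 1 H2SO4 : 2 KOH, so n(KOH) = 0.002115 x 2/1 = 0.004229 mol.
V(KOH) = 0.004229 / 0.06611 = 0.06397 L = 64.0 mL.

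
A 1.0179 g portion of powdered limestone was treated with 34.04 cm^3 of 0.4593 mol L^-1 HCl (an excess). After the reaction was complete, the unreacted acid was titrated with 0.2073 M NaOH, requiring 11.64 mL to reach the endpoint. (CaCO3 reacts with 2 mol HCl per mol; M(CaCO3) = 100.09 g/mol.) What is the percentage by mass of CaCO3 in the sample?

Total n(HCl) added = 0.4593 x 0.03404 = 0.01563 mol.
n(NaOH) used = 0.2073 x 0.01164 = 0.002413 mol, which equals the excess n(HCl).
So n(HCl) consumed by the sample = 0.01563 - 0.002413 = 0.01322 mol.
n(CaCO3) = 0.01322 / 2 = 0.006611 mol.
mass CaCO3 = 0.006611 x 100.09 = 0.6617 g, so %CaCO3 = 0.6617/1.0179 x 100 = 65.0%.

65.0%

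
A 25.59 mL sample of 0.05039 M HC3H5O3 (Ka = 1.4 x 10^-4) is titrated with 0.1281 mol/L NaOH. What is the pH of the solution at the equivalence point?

8.21

n(HC3H5O3) = 0.05039 x 0.02559 = 0.001289 mol; V(NaOH) at equivalence = 0.001289/0.1281 = 0.01007 L.
At equivalence all the acid is converted to C3H5O3-; total volume = 0.02559 + 0.01007 = 0.03566 L, so [C3H5O3-] = 0.001289/0.03566 = 0.03616 M.
Kb = Kw/Ka = 1.0e-14 / 1.4 x 10^-4 = 7.14e-11.
[OH^-] = sqrt(Kb x [C3H5O3-]) = sqrt(7.14e-11 x 0.03616) = 1.61e-6 M.
pOH = 5.79, so pH = 14.00 - 5.79 = 8.21.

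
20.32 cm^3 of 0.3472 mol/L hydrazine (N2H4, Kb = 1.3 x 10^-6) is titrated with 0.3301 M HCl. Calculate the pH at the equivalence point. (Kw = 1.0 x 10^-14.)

4.44

n(N2H4) = 0.3472 x 0.02032 = 0.007055 mol; V(HCl) at equivalence = 0.007055/0.3301 = 0.02137 L.
At equivalence the base is fully converted to N2H5+; total volume = 0.04169 L, so [N2H5+] = 0.007055/0.04169 = 0.1692 M.
Ka(N2H5+) = Kw/Kb = 1.0e-14 / 1.3 x 10^-6 = 7.69e-9.
[H^+] = sqrt(Ka x [N2H5+]) = sqrt(7.69e-9 x 0.1692) = 3.61e-5 M.
pH = -log(3.61e-5) = 4.44.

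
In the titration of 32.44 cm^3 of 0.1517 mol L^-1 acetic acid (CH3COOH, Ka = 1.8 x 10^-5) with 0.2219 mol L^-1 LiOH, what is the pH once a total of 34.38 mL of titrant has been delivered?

n(acid) = 0.1517 x 0.03244 = 0.004921 mol; n(LiOH) added = 0.2219 x 0.03438 = 0.007629 mol.
Base is in excess by 0.007629 - 0.004921 = 0.002708 mol in a total volume of 0.06682 L.
[OH^-] = 0.002708/0.06682 = 0.04052 M, so pOH = 1.39 and pH = 14.00 - 1.39 = 12.61.

12.61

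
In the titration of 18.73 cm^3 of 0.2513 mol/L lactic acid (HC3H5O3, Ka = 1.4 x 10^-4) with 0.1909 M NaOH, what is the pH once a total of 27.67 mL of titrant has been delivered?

12.09

n(acid) = 0.2513 x 0.01873 = 0.004707 mol; n(NaOH) added = 0.1909 x 0.02767 = 0.005282 mol.
Base is in excess by 0.005282 - 0.004707 = 0.0005754 mol in a total volume of 0.04640 L.
[OH^-] = 0.0005754/0.04640 = 0.01240 M, so pOH = 1.91 and pH = 14.00 - 1.91 = 12.09.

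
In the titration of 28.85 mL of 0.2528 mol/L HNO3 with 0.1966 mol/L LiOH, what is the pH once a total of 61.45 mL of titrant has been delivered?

12.72

n(acid) = 0.2528 x 0.02885 = 0.007293 mol; n(LiOH) added = 0.1966 x 0.06145 = 0.01208 mol.
Base is in excess by 0.01208 - 0.007293 = 0.004788 mol in a total volume of 0.09030 L.
[OH^-] = 0.004788/0.09030 = 0.05302 M, so pOH = 1.28 and pH = 14.00 - 1.28 = 12.72.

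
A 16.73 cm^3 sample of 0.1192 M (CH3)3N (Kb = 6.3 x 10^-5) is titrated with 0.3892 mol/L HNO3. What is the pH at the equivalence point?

n((CH3)3N) = 0.1192 x 0.01673 = 0.001994 mol; V(HNO3) at equivalence = 0.001994/0.3892 = 0.005124 L.
At equivalence the base is fully converted to (CH3)3NH+; total volume = 0.02185 L, so [(CH3)3NH+] = 0.001994/0.02185 = 0.09125 M.
Ka((CH3)3NH+) = Kw/Kb = 1.0e-14 / 6.3 x 10^-5 = 1.59e-10.
[H^+] = sqrt(Ka x [(CH3)3NH+]) = sqrt(1.59e-10 x 0.09125) = 3.81e-6 M.
pH = -log(3.81e-6) = 5.42.

5.42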